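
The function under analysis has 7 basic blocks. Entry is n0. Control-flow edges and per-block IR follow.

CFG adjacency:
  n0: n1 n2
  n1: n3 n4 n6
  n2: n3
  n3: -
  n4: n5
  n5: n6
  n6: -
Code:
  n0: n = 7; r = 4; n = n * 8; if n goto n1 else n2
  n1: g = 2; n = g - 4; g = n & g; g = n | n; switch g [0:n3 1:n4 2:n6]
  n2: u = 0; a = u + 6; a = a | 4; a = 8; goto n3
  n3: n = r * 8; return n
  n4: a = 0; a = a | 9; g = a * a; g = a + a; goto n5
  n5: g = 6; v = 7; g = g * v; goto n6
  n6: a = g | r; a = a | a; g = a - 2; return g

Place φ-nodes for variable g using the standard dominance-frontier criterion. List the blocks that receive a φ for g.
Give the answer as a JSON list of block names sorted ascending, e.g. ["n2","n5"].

idom tree: n1←n0 n2←n0 n3←n0 n4←n1 n5←n4 n6←n1
Dom∩ at merges:
  n3: preds {n1,n2}: {n0,n1} ∩ {n0,n2} = {n0}; idom=n0
  n6: preds {n1,n5}: {n0,n1} ∩ {n0,n1,n4,n5} = {n0,n1}; idom=n1

DF walk-up:
  join n3 pred n1: n1 stop@n0
  join n3 pred n2: n2 stop@n0
  join n6 pred n1: · stop@n1
  join n6 pred n5: n5→n4 stop@n1
  DF(n0)=∅
  DF(n1)={n3}
  DF(n2)={n3}
  DF(n3)=∅
  DF(n4)={n6}
  DF(n5)={n6}
  DF(n6)=∅

φ for g: defs {n1,n4,n5,n6}
  DF⁺ = {n3,n6}

Answer: ["n3", "n6"]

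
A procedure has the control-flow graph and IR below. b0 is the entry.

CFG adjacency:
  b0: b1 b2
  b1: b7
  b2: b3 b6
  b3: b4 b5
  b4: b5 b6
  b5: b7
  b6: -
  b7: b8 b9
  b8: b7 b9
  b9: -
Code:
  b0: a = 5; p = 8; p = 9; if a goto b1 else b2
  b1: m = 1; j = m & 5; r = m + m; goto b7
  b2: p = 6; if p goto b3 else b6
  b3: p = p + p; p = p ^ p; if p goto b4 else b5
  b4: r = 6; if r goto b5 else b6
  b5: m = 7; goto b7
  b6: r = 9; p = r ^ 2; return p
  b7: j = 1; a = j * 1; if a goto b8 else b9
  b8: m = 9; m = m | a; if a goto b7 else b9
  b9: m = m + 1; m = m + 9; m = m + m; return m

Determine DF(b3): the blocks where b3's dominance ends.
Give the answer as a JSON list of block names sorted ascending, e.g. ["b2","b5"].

idom tree: b1←b0 b2←b0 b3←b2 b4←b3 b5←b3 b6←b2 b7←b0 b8←b7 b9←b7
Dom at joins:
  b5: preds {b3,b4}: {b0,b2,b3} ∩ {b0,b2,b3,b4} = {b0,b2,b3}; idom=b3
  b6: preds {b2,b4}: {b0,b2} ∩ {b0,b2,b3,b4} = {b0,b2}; idom=b2
  b7: preds {b1,b5,b8}: {b0,b1} ∩ {b0,b2,b3,b5} ∩ {b0,b7,b8} = {b0}; idom=b0
  b9: preds {b7,b8}: {b0,b7} ∩ {b0,b7,b8} = {b0,b7}; idom=b7

DF derivation:
  b5←b3: walk · to b3
  b5←b4: walk b4 to b3
  b6←b2: walk · to b2
  b6←b4: walk b4→b3 to b2
  b7←b1: walk b1 to b0
  b7←b5: walk b5→b3→b2 to b0
  b7←b8: walk b8→b7 to b0
  b9←b7: walk · to b7
  b9←b8: walk b8 to b7
  DF(b0)=∅
  DF(b1)={b7}
  DF(b2)={b7}
  DF(b3)={b6,b7}
  DF(b4)={b5,b6}
  DF(b5)={b7}
  DF(b6)=∅
  DF(b7)={b7}
  DF(b8)={b7,b9}
  DF(b9)=∅

DF(b3) = ["b6", "b7"]

Answer: ["b6", "b7"]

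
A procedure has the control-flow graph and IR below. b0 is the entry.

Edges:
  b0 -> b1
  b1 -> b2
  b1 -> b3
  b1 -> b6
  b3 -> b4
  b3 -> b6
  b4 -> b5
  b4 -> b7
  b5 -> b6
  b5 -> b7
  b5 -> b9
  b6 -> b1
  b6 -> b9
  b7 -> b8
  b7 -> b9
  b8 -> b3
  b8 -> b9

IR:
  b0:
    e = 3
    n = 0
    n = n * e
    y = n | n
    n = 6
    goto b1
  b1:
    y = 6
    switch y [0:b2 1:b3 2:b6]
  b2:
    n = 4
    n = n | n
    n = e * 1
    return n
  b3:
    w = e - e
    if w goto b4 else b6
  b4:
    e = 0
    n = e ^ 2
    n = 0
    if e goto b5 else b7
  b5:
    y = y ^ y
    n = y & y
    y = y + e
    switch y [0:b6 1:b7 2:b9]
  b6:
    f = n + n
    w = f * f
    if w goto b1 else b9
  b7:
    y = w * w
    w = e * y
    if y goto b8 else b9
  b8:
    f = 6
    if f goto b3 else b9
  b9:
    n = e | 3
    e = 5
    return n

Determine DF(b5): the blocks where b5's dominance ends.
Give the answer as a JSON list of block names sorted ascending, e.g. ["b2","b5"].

idom tree: b1←b0 b2←b1 b3←b1 b4←b3 b5←b4 b6←b1 b7←b4 b8←b7 b9←b1
Dom at joins:
  b1: preds {b0,b6}: {b0} ∩ {b0,b1,b6} = {b0}; idom=b0
  b3: preds {b1,b8}: {b0,b1} ∩ {b0,b1,b3,b4,b7,b8} = {b0,b1}; idom=b1
  b6: preds {b1,b3,b5}: {b0,b1} ∩ {b0,b1,b3} ∩ {b0,b1,b3,b4,b5} = {b0,b1}; idom=b1
  b7: preds {b4,b5}: {b0,b1,b3,b4} ∩ {b0,b1,b3,b4,b5} = {b0,b1,b3,b4}; idom=b4
  b9: preds {b5,b6,b7,b8}: {b0,b1,b3,b4,b5} ∩ {b0,b1,b6} ∩ {b0,b1,b3,b4,b7} ∩ {b0,b1,b3,b4,b7,b8} = {b0,b1}; idom=b1

Frontier:
  b1←b0: walk · to b0
  b1←b6: walk b6→b1 to b0
  b3←b1: walk · to b1
  b3←b8: walk b8→b7→b4→b3 to b1
  b6←b1: walk · to b1
  b6←b3: walk b3 to b1
  b6←b5: walk b5→b4→b3 to b1
  b7←b4: walk · to b4
  b7←b5: walk b5 to b4
  b9←b5: walk b5→b4→b3 to b1
  b9←b6: walk b6 to b1
  b9←b7: walk b7→b4→b3 to b1
  b9←b8: walk b8→b7→b4→b3 to b1
  b0 → ∅
  b1 → {b1}
  b2 → ∅
  b3 → {b3,b6,b9}
  b4 → {b3,b6,b9}
  b5 → {b6,b7,b9}
  b6 → {b1,b9}
  b7 → {b3,b9}
  b8 → {b3,b9}
  b9 → ∅

DF(b5) = ["b6", "b7", "b9"]

Answer: ["b6", "b7", "b9"]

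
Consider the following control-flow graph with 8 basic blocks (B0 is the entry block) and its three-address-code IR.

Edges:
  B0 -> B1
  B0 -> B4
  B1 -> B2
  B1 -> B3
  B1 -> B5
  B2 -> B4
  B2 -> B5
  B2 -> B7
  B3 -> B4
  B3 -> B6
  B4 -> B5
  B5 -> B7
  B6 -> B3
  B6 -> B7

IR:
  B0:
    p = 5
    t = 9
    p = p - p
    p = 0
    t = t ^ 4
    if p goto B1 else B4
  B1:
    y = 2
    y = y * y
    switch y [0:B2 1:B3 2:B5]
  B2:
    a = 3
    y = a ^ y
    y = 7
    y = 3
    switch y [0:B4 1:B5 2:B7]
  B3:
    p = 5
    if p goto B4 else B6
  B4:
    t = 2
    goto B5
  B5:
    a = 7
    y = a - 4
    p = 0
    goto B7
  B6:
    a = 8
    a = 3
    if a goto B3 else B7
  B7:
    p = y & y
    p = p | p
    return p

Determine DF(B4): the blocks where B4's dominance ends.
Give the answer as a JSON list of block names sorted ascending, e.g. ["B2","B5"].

idom tree: B1←B0 B2←B1 B3←B1 B4←B0 B5←B0 B6←B3 B7←B0
Dom at joins:
  B3: preds {B1,B6}: {B0,B1} ∩ {B0,B1,B3,B6} = {B0,B1}; idom=B1
  B4: preds {B0,B2,B3}: {B0} ∩ {B0,B1,B2} ∩ {B0,B1,B3} = {B0}; idom=B0
  B5: preds {B1,B2,B4}: {B0,B1} ∩ {B0,B1,B2} ∩ {B0,B4} = {B0}; idom=B0
  B7: preds {B2,B5,B6}: {B0,B1,B2} ∩ {B0,B5} ∩ {B0,B1,B3,B6} = {B0}; idom=B0

Frontier:
  B3←B1: walk · to B1
  B3←B6: walk B6→B3 to B1
  B4←B0: walk · to B0
  B4←B2: walk B2→B1 to B0
  B4←B3: walk B3→B1 to B0
  B5←B1: walk B1 to B0
  B5←B2: walk B2→B1 to B0
  B5←B4: walk B4 to B0
  B7←B2: walk B2→B1 to B0
  B7←B5: walk B5 to B0
  B7←B6: walk B6→B3→B1 to B0
  B0 → ∅
  B1 → {B4,B5,B7}
  B2 → {B4,B5,B7}
  B3 → {B3,B4,B7}
  B4 → {B5}
  B5 → {B7}
  B6 → {B3,B7}
  B7 → ∅

DF(B4) = ["B5"]

Answer: ["B5"]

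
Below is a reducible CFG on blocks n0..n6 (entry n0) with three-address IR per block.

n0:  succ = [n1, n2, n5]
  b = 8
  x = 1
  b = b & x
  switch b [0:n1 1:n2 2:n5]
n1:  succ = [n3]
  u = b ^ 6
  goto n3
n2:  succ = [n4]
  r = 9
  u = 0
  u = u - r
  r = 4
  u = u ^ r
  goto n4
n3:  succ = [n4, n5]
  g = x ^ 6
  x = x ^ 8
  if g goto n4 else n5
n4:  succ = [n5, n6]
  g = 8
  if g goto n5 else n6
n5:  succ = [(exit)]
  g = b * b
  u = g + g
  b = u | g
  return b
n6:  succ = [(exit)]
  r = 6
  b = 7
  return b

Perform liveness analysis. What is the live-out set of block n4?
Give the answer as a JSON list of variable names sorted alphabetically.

Per-block:
  n0: def={b,x} ue=∅
  n1: def={u} ue={b}
  n2: def={r,u} ue=∅
  n3: def={g,x} ue={x}
  n4: def={g} ue=∅
  n5: def={b,g,u} ue={b}
  n6: def={b,r} ue=∅

Live sets:
  live n0: ∅→{b,x}
  live n1: {b,x}→{b,x}
  live n2: {b}→{b}
  live n3: {b,x}→{b}
  live n4: {b}→{b}
  live n5: {b}→∅
  live n6: ∅→∅

live-out(n4) = ["b"]

Answer: ["b"]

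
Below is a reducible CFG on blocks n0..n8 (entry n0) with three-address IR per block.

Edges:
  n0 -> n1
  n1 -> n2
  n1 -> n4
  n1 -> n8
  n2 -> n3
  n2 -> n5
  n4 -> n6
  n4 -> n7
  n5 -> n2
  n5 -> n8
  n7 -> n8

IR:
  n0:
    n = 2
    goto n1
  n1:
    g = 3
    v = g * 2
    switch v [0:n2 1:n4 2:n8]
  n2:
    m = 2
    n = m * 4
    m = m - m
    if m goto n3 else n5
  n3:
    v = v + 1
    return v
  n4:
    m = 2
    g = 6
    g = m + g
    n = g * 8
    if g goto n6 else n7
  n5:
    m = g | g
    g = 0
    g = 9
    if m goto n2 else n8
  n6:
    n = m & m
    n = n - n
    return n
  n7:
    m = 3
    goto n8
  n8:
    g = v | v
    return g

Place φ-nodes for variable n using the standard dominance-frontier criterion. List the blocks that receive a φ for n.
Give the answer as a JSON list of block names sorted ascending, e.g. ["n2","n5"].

idom tree: n1←n0 n2←n1 n3←n2 n4←n1 n5←n2 n6←n4 n7←n4 n8←n1
Join-block Dom:
  n2: preds {n1,n5}: {n0,n1} ∩ {n0,n1,n2,n5} = {n0,n1}; idom=n1
  n8: preds {n1,n5,n7}: {n0,n1} ∩ {n0,n1,n2,n5} ∩ {n0,n1,n4,n7} = {n0,n1}; idom=n1

DF derivation:
  join n2 pred n1: · stop@n1
  join n2 pred n5: n5→n2 stop@n1
  join n8 pred n1: · stop@n1
  join n8 pred n5: n5→n2 stop@n1
  join n8 pred n7: n7→n4 stop@n1
  n0 → ∅
  n1 → ∅
  n2 → {n2,n8}
  n3 → ∅
  n4 → {n8}
  n5 → {n2,n8}
  n6 → ∅
  n7 → {n8}
  n8 → ∅

φ for n: defs {n0,n2,n4,n6}
  DF⁺ = {n2,n8}

Answer: ["n2", "n8"]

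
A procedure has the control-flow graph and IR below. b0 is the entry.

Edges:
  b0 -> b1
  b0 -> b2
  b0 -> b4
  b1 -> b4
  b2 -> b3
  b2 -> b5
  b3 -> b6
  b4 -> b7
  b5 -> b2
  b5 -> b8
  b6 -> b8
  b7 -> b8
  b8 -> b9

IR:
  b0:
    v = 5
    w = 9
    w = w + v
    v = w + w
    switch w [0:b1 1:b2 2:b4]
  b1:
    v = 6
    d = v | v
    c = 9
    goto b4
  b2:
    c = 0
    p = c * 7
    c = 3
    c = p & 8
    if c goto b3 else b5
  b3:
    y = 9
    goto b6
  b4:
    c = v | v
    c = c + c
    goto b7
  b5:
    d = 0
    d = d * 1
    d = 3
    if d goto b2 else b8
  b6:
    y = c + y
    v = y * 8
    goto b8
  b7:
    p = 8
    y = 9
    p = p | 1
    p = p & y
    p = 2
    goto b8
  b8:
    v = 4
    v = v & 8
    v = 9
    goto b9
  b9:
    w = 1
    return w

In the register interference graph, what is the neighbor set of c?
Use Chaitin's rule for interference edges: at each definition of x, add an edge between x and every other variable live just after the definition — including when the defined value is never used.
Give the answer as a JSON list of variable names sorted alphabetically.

Answer: ["p", "v", "y"]

Analysis:
Block summaries:
  b0: {v,w} / ∅
  b1: {c,d,v} / ∅
  b2: {c,p} / ∅
  b3: {y} / ∅
  b4: {c} / {v}
  b5: {d} / ∅
  b6: {v,y} / {c,y}
  b7: {p,y} / ∅
  b8: {v} / ∅
  b9: {w} / ∅

Liveness:
  live b0: ∅→{v}
  live b1: ∅→{v}
  live b2: ∅→{c}
  live b3: {c}→{c,y}
  live b4: {v}→∅
  live b5: ∅→∅
  live b6: {c,y}→∅
  live b7: ∅→∅
  live b8: ∅→∅
  live b9: ∅→∅

Conflict graph:
  c↔{p,v,y}
  d↔{v}
  p↔{c,y}
  v↔{c,d,w}
  w↔{v}
  y↔{c,p}

N(c) = ["p", "v", "y"]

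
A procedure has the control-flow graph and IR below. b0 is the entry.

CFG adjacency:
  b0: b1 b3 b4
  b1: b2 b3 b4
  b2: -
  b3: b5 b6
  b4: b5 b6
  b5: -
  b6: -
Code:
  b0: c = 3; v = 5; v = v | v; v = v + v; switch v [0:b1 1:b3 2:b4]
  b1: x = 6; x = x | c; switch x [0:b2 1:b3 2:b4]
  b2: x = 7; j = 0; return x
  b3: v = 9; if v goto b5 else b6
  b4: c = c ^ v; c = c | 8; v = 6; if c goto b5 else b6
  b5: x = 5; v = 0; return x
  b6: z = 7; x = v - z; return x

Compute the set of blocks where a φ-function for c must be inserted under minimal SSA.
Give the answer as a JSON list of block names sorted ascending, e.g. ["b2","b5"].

idom tree: b1←b0 b2←b1 b3←b0 b4←b0 b5←b0 b6←b0
Dom at joins:
  b3: preds {b0,b1}: {b0} ∩ {b0,b1} = {b0}; idom=b0
  b4: preds {b0,b1}: {b0} ∩ {b0,b1} = {b0}; idom=b0
  b5: preds {b3,b4}: {b0,b3} ∩ {b0,b4} = {b0}; idom=b0
  b6: preds {b3,b4}: {b0,b3} ∩ {b0,b4} = {b0}; idom=b0

DF walk-up:
  b3←b0: walk · to b0
  b3←b1: walk b1 to b0
  b4←b0: walk · to b0
  b4←b1: walk b1 to b0
  b5←b3: walk b3 to b0
  b5←b4: walk b4 to b0
  b6←b3: walk b3 to b0
  b6←b4: walk b4 to b0
  b0: DF=∅
  b1: DF={b3,b4}
  b2: DF=∅
  b3: DF={b5,b6}
  b4: DF={b5,b6}
  b5: DF=∅
  b6: DF=∅

φ for c: defs {b0,b4}
  DF⁺ = {b5,b6}

Answer: ["b5", "b6"]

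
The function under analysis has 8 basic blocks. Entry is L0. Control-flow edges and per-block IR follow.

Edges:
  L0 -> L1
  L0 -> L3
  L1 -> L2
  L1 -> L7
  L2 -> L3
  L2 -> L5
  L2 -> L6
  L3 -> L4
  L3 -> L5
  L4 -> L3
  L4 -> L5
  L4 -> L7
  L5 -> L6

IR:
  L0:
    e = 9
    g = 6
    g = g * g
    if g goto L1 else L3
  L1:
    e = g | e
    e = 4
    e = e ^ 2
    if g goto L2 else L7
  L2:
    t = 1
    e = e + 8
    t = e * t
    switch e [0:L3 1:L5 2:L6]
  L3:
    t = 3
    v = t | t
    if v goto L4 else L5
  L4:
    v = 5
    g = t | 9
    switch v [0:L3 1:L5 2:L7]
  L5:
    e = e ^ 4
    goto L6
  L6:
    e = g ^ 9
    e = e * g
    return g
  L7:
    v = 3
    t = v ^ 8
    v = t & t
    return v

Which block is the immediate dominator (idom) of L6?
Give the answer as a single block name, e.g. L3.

Answer: L0

Working:
idom tree: L1←L0 L2←L1 L3←L0 L4←L3 L5←L0 L6←L0 L7←L0
Dom∩ at merges:
  L3: preds {L0,L2,L4}: {L0} ∩ {L0,L1,L2} ∩ {L0,L3,L4} = {L0}; idom=L0
  L5: preds {L2,L3,L4}: {L0,L1,L2} ∩ {L0,L3} ∩ {L0,L3,L4} = {L0}; idom=L0
  L6: preds {L2,L5}: {L0,L1,L2} ∩ {L0,L5} = {L0}; idom=L0
  L7: preds {L1,L4}: {L0,L1} ∩ {L0,L3,L4} = {L0}; idom=L0

idom(L6) = L0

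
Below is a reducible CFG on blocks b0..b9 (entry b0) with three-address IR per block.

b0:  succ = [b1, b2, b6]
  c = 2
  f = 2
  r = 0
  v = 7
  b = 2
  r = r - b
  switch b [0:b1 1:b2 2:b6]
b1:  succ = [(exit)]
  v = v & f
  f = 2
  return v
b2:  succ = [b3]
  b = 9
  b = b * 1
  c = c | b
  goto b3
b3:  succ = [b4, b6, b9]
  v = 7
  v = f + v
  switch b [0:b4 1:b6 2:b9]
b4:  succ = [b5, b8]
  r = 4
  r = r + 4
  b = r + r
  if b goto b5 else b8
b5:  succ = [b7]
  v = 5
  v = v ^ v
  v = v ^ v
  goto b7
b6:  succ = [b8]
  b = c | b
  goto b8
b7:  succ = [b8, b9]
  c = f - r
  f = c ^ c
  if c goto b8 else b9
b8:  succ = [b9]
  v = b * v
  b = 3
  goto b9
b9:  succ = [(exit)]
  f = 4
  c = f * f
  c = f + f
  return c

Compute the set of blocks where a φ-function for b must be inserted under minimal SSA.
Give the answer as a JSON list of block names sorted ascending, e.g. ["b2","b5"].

Answer: ["b6", "b8", "b9"]

Working:
idom tree: b1←b0 b2←b0 b3←b2 b4←b3 b5←b4 b6←b0 b7←b5 b8←b0 b9←b0
Join-block Dom:
  b6: preds {b0,b3}: {b0} ∩ {b0,b2,b3} = {b0}; idom=b0
  b8: preds {b4,b6,b7}: {b0,b2,b3,b4} ∩ {b0,b6} ∩ {b0,b2,b3,b4,b5,b7} = {b0}; idom=b0
  b9: preds {b3,b7,b8}: {b0,b2,b3} ∩ {b0,b2,b3,b4,b5,b7} ∩ {b0,b8} = {b0}; idom=b0

DF derivation:
  join b6 pred b0: · stop@b0
  join b6 pred b3: b3→b2 stop@b0
  join b8 pred b4: b4→b3→b2 stop@b0
  join b8 pred b6: b6 stop@b0
  join b8 pred b7: b7→b5→b4→b3→b2 stop@b0
  join b9 pred b3: b3→b2 stop@b0
  join b9 pred b7: b7→b5→b4→b3→b2 stop@b0
  join b9 pred b8: b8 stop@b0
  b0: DF=∅
  b1: DF=∅
  b2: DF={b6,b8,b9}
  b3: DF={b6,b8,b9}
  b4: DF={b8,b9}
  b5: DF={b8,b9}
  b6: DF={b8}
  b7: DF={b8,b9}
  b8: DF={b9}
  b9: DF=∅

φ for b: defs {b0,b2,b4,b6,b8}
  DF⁺ = {b6,b8,b9}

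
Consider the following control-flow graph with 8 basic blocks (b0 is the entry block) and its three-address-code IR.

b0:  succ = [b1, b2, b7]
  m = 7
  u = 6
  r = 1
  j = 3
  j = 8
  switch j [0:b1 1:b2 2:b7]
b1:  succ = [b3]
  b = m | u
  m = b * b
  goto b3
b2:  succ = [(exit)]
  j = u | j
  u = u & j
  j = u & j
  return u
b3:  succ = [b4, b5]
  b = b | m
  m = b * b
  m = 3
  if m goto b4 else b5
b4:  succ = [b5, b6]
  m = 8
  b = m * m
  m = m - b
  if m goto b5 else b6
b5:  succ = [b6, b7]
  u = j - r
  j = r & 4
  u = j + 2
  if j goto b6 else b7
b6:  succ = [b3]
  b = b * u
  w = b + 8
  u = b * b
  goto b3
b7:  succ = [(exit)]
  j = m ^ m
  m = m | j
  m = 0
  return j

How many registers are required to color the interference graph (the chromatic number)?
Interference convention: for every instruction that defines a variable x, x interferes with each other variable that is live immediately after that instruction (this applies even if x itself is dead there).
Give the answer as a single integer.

Block summaries:
  b0 def {j,m,r,u} use ∅
  b1 def {b,m} use {m,u}
  b2 def {j,u} use {j,u}
  b3 def {b,m} use {b,m}
  b4 def {b,m} use ∅
  b5 def {j,u} use {j,r}
  b6 def {b,u,w} use {b,u}
  b7 def {j,m} use {m}

Live sets:
  live b0: ∅→{j,m,r,u}
  live b1: {j,m,r,u}→{b,j,m,r,u}
  live b2: {j,u}→∅
  live b3: {b,j,m,r,u}→{b,j,m,r,u}
  live b4: {j,r,u}→{b,j,m,r,u}
  live b5: {b,j,m,r}→{b,j,m,r,u}
  live b6: {b,j,m,r,u}→{b,j,m,r,u}
  live b7: {m}→∅

Interfere edges:
  b: {j,m,r,u,w}
  j: {b,m,r,u,w}
  m: {b,j,r,u,w}
  r: {b,j,m,u,w}
  u: {b,j,m,r}
  w: {b,j,m,r}

Chromatic number:
  lower bound: {b,j,m,r,u} mutually conflict ⇒ χ ≥ 5
  assign b→R0 j→R1 m→R2 r→R3 u→R4 w→R4 — no edge inside a register ⇒ χ ≤ 5
  χ = 5

Answer: 5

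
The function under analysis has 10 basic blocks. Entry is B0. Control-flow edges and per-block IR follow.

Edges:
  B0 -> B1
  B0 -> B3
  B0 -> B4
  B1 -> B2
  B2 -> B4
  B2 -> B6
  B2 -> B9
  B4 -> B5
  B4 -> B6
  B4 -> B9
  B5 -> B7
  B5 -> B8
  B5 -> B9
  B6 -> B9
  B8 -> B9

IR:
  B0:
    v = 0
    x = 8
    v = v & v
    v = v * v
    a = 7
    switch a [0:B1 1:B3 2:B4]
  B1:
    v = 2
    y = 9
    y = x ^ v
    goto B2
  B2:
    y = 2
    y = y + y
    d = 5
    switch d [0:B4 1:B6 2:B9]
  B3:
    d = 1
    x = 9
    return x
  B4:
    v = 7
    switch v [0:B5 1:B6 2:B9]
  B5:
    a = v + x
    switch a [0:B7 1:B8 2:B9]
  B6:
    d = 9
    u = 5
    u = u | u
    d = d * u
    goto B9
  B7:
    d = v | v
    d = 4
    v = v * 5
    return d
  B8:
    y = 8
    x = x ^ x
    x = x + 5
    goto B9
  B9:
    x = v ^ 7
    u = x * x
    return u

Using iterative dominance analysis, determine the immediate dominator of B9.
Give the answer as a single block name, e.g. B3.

idom tree: B1←B0 B2←B1 B3←B0 B4←B0 B5←B4 B6←B0 B7←B5 B8←B5 B9←B0
Dom∩ at merges:
  B4: preds {B0,B2}: {B0} ∩ {B0,B1,B2} = {B0}; idom=B0
  B6: preds {B2,B4}: {B0,B1,B2} ∩ {B0,B4} = {B0}; idom=B0
  B9: preds {B2,B4,B5,B6,B8}: {B0,B1,B2} ∩ {B0,B4} ∩ {B0,B4,B5} ∩ {B0,B6} ∩ {B0,B4,B5,B8} = {B0}; idom=B0

idom(B9) = B0

Answer: B0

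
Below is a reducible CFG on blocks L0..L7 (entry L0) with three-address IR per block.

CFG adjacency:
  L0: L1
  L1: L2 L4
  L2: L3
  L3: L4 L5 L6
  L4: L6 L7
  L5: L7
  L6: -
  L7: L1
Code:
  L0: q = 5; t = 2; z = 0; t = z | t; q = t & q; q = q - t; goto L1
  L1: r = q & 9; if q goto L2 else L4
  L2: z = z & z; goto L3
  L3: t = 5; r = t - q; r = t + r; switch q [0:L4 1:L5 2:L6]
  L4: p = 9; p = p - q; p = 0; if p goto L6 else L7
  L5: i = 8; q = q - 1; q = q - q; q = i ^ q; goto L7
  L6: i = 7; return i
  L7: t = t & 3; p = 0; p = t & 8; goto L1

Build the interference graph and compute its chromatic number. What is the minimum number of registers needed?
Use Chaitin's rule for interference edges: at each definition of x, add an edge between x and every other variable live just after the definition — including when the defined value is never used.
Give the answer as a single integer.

Answer: 4

Derivation:
Per-block:
  L0: {q,t,z} / ∅
  L1: {r} / {q}
  L2: {z} / {z}
  L3: {r,t} / {q}
  L4: {p} / {q}
  L5: {i,q} / {q}
  L6: {i} / ∅
  L7: {p,t} / {t}

Backward fixpoint:
  L0: in=∅ out={q,t,z}
  L1: in={q,t,z} out={q,t,z}
  L2: in={q,z} out={q,z}
  L3: in={q,z} out={q,t,z}
  L4: in={q,t,z} out={q,t,z}
  L5: in={q,t,z} out={q,t,z}
  L6: in=∅ out=∅
  L7: in={q,t,z} out={q,t,z}

Interference:
  i — {q,t,z}
  p — {q,t,z}
  q — {i,p,r,t,z}
  r — {q,t,z}
  t — {i,p,q,r,z}
  z — {i,p,q,r,t}

Registers:
  {i,q,t,z} pairwise interfere (4-clique) ⇒ χ ≥ 4
  4-colouring: R0={q}  R1={t}  R2={z}  R3={i,p,r}
  χ = 4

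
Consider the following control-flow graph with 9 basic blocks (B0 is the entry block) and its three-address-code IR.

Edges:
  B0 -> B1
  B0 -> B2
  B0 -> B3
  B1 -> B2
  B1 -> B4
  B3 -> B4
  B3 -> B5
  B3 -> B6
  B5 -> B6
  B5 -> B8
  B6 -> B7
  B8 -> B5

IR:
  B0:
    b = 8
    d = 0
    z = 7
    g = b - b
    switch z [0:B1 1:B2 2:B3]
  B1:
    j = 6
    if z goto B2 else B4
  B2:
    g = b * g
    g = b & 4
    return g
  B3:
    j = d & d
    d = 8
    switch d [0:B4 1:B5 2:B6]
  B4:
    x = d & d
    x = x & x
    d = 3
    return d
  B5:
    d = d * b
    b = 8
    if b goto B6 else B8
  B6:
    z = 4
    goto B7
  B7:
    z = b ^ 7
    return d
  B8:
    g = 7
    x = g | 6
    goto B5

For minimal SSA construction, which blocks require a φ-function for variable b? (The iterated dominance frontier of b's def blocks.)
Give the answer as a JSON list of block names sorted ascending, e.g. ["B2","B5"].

Answer: ["B5", "B6"]

Derivation:
idom tree: B1←B0 B2←B0 B3←B0 B4←B0 B5←B3 B6←B3 B7←B6 B8←B5
Dom∩ at merges:
  B2: preds {B0,B1}: {B0} ∩ {B0,B1} = {B0}; idom=B0
  B4: preds {B1,B3}: {B0,B1} ∩ {B0,B3} = {B0}; idom=B0
  B5: preds {B3,B8}: {B0,B3} ∩ {B0,B3,B5,B8} = {B0,B3}; idom=B3
  B6: preds {B3,B5}: {B0,B3} ∩ {B0,B3,B5} = {B0,B3}; idom=B3

DF walk-up:
  B2←B0: walk · to B0
  B2←B1: walk B1 to B0
  B4←B1: walk B1 to B0
  B4←B3: walk B3 to B0
  B5←B3: walk · to B3
  B5←B8: walk B8→B5 to B3
  B6←B3: walk · to B3
  B6←B5: walk B5 to B3
  B0: DF=∅
  B1: DF={B2,B4}
  B2: DF=∅
  B3: DF={B4}
  B4: DF=∅
  B5: DF={B5,B6}
  B6: DF=∅
  B7: DF=∅
  B8: DF={B5}

φ for b: defs {B0,B5}
  DF⁺ = {B5,B6}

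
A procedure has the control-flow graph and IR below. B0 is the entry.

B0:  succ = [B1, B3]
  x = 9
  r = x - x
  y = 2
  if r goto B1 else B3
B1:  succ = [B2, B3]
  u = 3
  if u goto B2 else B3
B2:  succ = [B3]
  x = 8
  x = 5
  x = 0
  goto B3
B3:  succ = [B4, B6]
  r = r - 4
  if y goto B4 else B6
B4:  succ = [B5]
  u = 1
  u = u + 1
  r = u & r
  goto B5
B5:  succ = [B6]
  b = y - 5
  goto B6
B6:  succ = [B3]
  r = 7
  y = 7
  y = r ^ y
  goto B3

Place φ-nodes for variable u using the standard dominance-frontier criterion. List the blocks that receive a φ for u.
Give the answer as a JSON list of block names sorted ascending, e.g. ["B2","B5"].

Answer: ["B3", "B6"]

Analysis:
idom tree: B1←B0 B2←B1 B3←B0 B4←B3 B5←B4 B6←B3
Dom∩ at merges:
  B3: preds {B0,B1,B2,B6}: {B0} ∩ {B0,B1} ∩ {B0,B1,B2} ∩ {B0,B3,B6} = {B0}; idom=B0
  B6: preds {B3,B5}: {B0,B3} ∩ {B0,B3,B4,B5} = {B0,B3}; idom=B3

DF walk-up:
  join B3 pred B0: · stop@B0
  join B3 pred B1: B1 stop@B0
  join B3 pred B2: B2→B1 stop@B0
  join B3 pred B6: B6→B3 stop@B0
  join B6 pred B3: · stop@B3
  join B6 pred B5: B5→B4 stop@B3
  B0 → ∅
  B1 → {B3}
  B2 → {B3}
  B3 → {B3}
  B4 → {B6}
  B5 → {B6}
  B6 → {B3}

φ for u: defs {B1,B4}
  DF⁺ = {B3,B6}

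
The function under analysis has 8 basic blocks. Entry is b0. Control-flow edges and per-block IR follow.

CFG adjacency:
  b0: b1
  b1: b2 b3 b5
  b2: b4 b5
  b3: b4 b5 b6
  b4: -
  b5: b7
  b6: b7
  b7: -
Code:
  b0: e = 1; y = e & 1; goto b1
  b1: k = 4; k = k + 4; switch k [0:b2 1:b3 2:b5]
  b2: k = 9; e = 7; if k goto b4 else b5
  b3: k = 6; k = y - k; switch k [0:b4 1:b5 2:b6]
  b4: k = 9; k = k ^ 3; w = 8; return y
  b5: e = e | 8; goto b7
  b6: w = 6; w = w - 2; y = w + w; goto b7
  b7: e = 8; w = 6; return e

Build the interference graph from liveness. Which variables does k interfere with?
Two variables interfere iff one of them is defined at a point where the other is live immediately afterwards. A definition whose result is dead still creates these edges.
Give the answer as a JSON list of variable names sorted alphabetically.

Answer: ["e", "y"]

Derivation:
Per-block:
  b0: {e,y} / ∅
  b1: {k} / ∅
  b2: {e,k} / ∅
  b3: {k} / {y}
  b4: {k,w} / {y}
  b5: {e} / {e}
  b6: {w,y} / ∅
  b7: {e,w} / ∅

Liveness:
  live b0: ∅→{e,y}
  live b1: {e,y}→{e,y}
  live b2: {y}→{e,y}
  live b3: {e,y}→{e,y}
  live b4: {y}→∅
  live b5: {e}→∅
  live b6: ∅→∅
  live b7: ∅→∅

Interference:
  e — {k,w,y}
  k — {e,y}
  w — {e,y}
  y — {e,k,w}

N(k) = ["e", "y"]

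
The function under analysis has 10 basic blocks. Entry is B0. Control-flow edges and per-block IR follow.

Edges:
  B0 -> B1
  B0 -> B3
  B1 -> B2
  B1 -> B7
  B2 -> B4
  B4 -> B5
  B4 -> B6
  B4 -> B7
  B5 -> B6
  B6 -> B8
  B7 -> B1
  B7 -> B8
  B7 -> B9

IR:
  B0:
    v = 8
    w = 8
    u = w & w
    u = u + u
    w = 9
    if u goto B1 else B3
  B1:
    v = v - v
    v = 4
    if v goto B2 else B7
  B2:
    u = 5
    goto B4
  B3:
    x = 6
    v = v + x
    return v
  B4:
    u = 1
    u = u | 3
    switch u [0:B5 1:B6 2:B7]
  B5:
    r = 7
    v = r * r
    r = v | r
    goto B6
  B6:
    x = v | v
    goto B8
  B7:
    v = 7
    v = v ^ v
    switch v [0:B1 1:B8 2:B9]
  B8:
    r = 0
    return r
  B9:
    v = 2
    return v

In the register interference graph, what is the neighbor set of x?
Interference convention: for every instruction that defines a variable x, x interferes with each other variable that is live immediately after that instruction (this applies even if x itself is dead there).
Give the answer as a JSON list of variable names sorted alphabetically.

def/use:
  B0 def {u,v,w} use ∅
  B1 def {v} use {v}
  B2 def {u} use ∅
  B3 def {v,x} use {v}
  B4 def {u} use ∅
  B5 def {r,v} use ∅
  B6 def {x} use {v}
  B7 def {v} use ∅
  B8 def {r} use ∅
  B9 def {v} use ∅

Backward fixpoint:
  B0 li=∅ lo={v}
  B1 li={v} lo={v}
  B2 li={v} lo={v}
  B3 li={v} lo=∅
  B4 li={v} lo={v}
  B5 li=∅ lo={v}
  B6 li={v} lo=∅
  B7 li=∅ lo={v}
  B8 li=∅ lo=∅
  B9 li=∅ lo=∅

Conflict graph:
  r — {v}
  u — {v,w}
  v — {r,u,w,x}
  w — {u,v}
  x — {v}

N(x) = ["v"]

Answer: ["v"]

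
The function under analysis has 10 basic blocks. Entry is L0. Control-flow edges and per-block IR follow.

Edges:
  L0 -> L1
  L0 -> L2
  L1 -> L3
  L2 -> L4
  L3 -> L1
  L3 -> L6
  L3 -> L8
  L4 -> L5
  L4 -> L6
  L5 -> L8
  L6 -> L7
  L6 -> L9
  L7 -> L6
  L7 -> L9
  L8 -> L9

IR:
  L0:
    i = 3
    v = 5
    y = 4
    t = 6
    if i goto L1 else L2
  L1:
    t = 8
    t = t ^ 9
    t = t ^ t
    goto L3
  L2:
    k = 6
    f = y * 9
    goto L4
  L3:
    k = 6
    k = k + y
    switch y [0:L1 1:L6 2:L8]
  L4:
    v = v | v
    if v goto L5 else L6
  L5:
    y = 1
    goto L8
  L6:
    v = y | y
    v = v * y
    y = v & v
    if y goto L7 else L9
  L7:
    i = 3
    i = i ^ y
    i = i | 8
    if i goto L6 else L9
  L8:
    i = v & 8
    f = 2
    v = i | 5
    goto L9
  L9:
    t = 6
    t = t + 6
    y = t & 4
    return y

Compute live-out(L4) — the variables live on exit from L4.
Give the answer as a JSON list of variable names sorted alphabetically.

Answer: ["v", "y"]

Working:
Per-block:
  L0 def {i,t,v,y} use ∅
  L1 def {t} use ∅
  L2 def {f,k} use {y}
  L3 def {k} use {y}
  L4 def {v} use {v}
  L5 def {y} use ∅
  L6 def {v,y} use {y}
  L7 def {i} use {y}
  L8 def {f,i,v} use {v}
  L9 def {t,y} use ∅

Backward fixpoint:
  L0 li=∅ lo={v,y}
  L1 li={v,y} lo={v,y}
  L2 li={v,y} lo={v,y}
  L3 li={v,y} lo={v,y}
  L4 li={v,y} lo={v,y}
  L5 li={v} lo={v}
  L6 li={y} lo={y}
  L7 li={y} lo={y}
  L8 li={v} lo=∅
  L9 li=∅ lo=∅

live-out(L4) = ["v", "y"]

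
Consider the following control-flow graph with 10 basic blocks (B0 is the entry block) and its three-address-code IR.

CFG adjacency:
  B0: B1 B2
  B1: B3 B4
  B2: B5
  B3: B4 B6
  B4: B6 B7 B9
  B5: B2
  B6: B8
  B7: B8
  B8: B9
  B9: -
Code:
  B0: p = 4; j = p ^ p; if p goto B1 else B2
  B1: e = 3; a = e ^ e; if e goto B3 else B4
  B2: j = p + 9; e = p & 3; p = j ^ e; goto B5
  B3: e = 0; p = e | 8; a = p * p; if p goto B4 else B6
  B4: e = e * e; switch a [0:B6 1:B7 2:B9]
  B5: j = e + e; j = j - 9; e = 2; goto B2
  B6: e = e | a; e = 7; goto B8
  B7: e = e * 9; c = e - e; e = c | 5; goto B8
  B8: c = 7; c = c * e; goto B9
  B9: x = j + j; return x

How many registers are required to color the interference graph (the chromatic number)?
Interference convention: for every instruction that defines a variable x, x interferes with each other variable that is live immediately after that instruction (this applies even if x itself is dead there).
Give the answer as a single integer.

Block summaries:
  B0: def={j,p} ue=∅
  B1: def={a,e} ue=∅
  B2: def={e,j,p} ue={p}
  B3: def={a,e,p} ue=∅
  B4: def={e} ue={a,e}
  B5: def={e,j} ue={e}
  B6: def={e} ue={a,e}
  B7: def={c,e} ue={e}
  B8: def={c} ue={e}
  B9: def={x} ue={j}

Liveness:
  B0 li=∅ lo={j,p}
  B1 li={j} lo={a,e,j}
  B2 li={p} lo={e,p}
  B3 li={j} lo={a,e,j}
  B4 li={a,e,j} lo={a,e,j}
  B5 li={e,p} lo={p}
  B6 li={a,e,j} lo={e,j}
  B7 li={e,j} lo={e,j}
  B8 li={e,j} lo={j}
  B9 li={j} lo=∅

Interference:
  a — {e,j,p}
  c — {e,j}
  e — {a,c,j,p}
  j — {a,c,e,p}
  p — {a,e,j}
  x — ∅

Chromatic number:
  {a,e,j,p} pairwise interfere (4-clique) ⇒ χ ≥ 4
  4-colouring: c0={e,x}  c1={j}  c2={a,c}  c3={p}
  χ = 4

Answer: 4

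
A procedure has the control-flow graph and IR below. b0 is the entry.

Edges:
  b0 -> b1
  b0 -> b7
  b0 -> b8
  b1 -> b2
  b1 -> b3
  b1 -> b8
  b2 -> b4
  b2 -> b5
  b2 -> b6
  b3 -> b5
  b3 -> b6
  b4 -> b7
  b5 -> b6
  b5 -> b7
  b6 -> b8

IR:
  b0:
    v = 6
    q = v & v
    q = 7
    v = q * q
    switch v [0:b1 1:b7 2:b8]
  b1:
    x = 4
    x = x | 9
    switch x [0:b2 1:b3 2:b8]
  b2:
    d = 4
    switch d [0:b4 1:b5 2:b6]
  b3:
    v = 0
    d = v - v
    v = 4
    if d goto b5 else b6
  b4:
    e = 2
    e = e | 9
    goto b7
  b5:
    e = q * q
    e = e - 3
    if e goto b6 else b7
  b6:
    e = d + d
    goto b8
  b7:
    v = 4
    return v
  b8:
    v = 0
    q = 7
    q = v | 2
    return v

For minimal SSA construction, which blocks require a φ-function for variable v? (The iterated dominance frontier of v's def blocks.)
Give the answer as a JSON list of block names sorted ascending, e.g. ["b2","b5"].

idom tree: b1←b0 b2←b1 b3←b1 b4←b2 b5←b1 b6←b1 b7←b0 b8←b0
Dom at joins:
  b5: preds {b2,b3}: {b0,b1,b2} ∩ {b0,b1,b3} = {b0,b1}; idom=b1
  b6: preds {b2,b3,b5}: {b0,b1,b2} ∩ {b0,b1,b3} ∩ {b0,b1,b5} = {b0,b1}; idom=b1
  b7: preds {b0,b4,b5}: {b0} ∩ {b0,b1,b2,b4} ∩ {b0,b1,b5} = {b0}; idom=b0
  b8: preds {b0,b1,b6}: {b0} ∩ {b0,b1} ∩ {b0,b1,b6} = {b0}; idom=b0

Frontier:
  join b5 pred b2: b2 stop@b1
  join b5 pred b3: b3 stop@b1
  join b6 pred b2: b2 stop@b1
  join b6 pred b3: b3 stop@b1
  join b6 pred b5: b5 stop@b1
  join b7 pred b0: · stop@b0
  join b7 pred b4: b4→b2→b1 stop@b0
  join b7 pred b5: b5→b1 stop@b0
  join b8 pred b0: · stop@b0
  join b8 pred b1: b1 stop@b0
  join b8 pred b6: b6→b1 stop@b0
  b0: DF=∅
  b1: DF={b7,b8}
  b2: DF={b5,b6,b7}
  b3: DF={b5,b6}
  b4: DF={b7}
  b5: DF={b6,b7}
  b6: DF={b8}
  b7: DF=∅
  b8: DF=∅

φ for v: defs {b0,b3,b7,b8}
  DF⁺ = {b5,b6,b7,b8}

Answer: ["b5", "b6", "b7", "b8"]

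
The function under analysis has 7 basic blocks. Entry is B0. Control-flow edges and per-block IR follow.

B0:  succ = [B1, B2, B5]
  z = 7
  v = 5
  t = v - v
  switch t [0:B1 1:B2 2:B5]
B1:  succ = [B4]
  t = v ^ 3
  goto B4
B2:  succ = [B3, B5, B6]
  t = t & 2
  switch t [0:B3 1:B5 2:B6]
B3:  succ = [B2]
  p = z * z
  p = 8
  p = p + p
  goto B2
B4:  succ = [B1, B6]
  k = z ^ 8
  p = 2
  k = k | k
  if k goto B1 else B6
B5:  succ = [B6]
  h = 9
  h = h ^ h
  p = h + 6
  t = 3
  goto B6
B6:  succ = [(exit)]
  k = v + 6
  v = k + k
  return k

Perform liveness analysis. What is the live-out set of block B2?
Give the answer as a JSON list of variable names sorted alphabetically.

Per-block:
  B0: {t,v,z} / ∅
  B1: {t} / {v}
  B2: {t} / {t}
  B3: {p} / {z}
  B4: {k,p} / {z}
  B5: {h,p,t} / ∅
  B6: {k,v} / {v}

Backward fixpoint:
  B0: in=∅ out={t,v,z}
  B1: in={v,z} out={v,z}
  B2: in={t,v,z} out={t,v,z}
  B3: in={t,v,z} out={t,v,z}
  B4: in={v,z} out={v,z}
  B5: in={v} out={v}
  B6: in={v} out=∅

live-out(B2) = ["t", "v", "z"]

Answer: ["t", "v", "z"]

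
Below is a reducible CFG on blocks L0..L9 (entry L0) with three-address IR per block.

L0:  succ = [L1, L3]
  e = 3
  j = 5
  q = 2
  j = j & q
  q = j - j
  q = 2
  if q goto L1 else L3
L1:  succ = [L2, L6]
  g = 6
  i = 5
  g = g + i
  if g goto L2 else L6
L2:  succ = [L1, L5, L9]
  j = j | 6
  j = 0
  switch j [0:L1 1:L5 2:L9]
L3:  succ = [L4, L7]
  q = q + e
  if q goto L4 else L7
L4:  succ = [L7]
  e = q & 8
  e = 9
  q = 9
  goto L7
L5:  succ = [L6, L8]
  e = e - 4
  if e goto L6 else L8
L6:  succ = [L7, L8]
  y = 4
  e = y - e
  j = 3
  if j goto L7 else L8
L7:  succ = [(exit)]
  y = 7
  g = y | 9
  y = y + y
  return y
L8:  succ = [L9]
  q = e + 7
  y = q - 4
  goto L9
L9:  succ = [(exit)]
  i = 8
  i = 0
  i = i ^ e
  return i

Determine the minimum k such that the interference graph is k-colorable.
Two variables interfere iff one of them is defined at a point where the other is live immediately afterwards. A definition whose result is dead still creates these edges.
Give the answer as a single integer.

def/use:
  L0 def {e,j,q} use ∅
  L1 def {g,i} use ∅
  L2 def {j} use {j}
  L3 def {q} use {e,q}
  L4 def {e,q} use {q}
  L5 def {e} use {e}
  L6 def {e,j,y} use {e}
  L7 def {g,y} use ∅
  L8 def {q,y} use {e}
  L9 def {i} use {e}

Liveness:
  L0 li=∅ lo={e,j,q}
  L1 li={e,j} lo={e,j}
  L2 li={e,j} lo={e,j}
  L3 li={e,q} lo={q}
  L4 li={q} lo=∅
  L5 li={e} lo={e}
  L6 li={e} lo={e}
  L7 li=∅ lo=∅
  L8 li={e} lo={e}
  L9 li={e} lo=∅

Interfere edges:
  e — {g,i,j,q,y}
  g — {e,i,j,y}
  i — {e,g,j}
  j — {e,g,i,q}
  q — {e,j}
  y — {e,g}

Colouring:
  clique {e,g,i,j} ⇒ need ≥ 4
  4-colouring: r0={e}  r1={g,q}  r2={j,y}  r3={i}
  χ = 4

Answer: 4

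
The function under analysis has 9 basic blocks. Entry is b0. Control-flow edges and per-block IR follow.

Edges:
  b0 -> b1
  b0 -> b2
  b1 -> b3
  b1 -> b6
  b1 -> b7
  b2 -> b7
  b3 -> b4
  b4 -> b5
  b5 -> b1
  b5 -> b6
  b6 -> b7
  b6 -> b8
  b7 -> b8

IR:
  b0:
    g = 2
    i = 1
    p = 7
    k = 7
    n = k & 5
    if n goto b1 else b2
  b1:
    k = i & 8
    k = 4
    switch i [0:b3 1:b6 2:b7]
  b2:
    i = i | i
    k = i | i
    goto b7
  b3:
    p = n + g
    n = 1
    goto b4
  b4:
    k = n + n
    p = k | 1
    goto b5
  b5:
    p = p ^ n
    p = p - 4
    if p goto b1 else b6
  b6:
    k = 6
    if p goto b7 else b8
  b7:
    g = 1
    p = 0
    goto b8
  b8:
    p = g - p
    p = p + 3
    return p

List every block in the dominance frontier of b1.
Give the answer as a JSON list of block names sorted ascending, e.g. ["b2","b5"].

idom tree: b1←b0 b2←b0 b3←b1 b4←b3 b5←b4 b6←b1 b7←b0 b8←b0
Join-block Dom:
  b1: preds {b0,b5}: {b0} ∩ {b0,b1,b3,b4,b5} = {b0}; idom=b0
  b6: preds {b1,b5}: {b0,b1} ∩ {b0,b1,b3,b4,b5} = {b0,b1}; idom=b1
  b7: preds {b1,b2,b6}: {b0,b1} ∩ {b0,b2} ∩ {b0,b1,b6} = {b0}; idom=b0
  b8: preds {b6,b7}: {b0,b1,b6} ∩ {b0,b7} = {b0}; idom=b0

Frontier:
  b1←b0: walk · to b0
  b1←b5: walk b5→b4→b3→b1 to b0
  b6←b1: walk · to b1
  b6←b5: walk b5→b4→b3 to b1
  b7←b1: walk b1 to b0
  b7←b2: walk b2 to b0
  b7←b6: walk b6→b1 to b0
  b8←b6: walk b6→b1 to b0
  b8←b7: walk b7 to b0
  DF(b0)=∅
  DF(b1)={b1,b7,b8}
  DF(b2)={b7}
  DF(b3)={b1,b6}
  DF(b4)={b1,b6}
  DF(b5)={b1,b6}
  DF(b6)={b7,b8}
  DF(b7)={b8}
  DF(b8)=∅

DF(b1) = ["b1", "b7", "b8"]

Answer: ["b1", "b7", "b8"]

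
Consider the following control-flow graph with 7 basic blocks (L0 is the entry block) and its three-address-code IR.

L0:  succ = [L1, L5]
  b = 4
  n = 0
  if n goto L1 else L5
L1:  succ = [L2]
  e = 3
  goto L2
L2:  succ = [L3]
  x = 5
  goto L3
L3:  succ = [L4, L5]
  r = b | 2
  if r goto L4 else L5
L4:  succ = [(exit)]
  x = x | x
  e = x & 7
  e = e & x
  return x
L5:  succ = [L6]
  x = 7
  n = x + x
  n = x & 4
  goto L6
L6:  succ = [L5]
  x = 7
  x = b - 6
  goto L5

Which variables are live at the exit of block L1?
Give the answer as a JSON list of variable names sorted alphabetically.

def/use:
  L0: def={b,n} ue=∅
  L1: def={e} ue=∅
  L2: def={x} ue=∅
  L3: def={r} ue={b}
  L4: def={e,x} ue={x}
  L5: def={n,x} ue=∅
  L6: def={x} ue={b}

Liveness:
  live L0: ∅→{b}
  live L1: {b}→{b}
  live L2: {b}→{b,x}
  live L3: {b,x}→{b,x}
  live L4: {x}→∅
  live L5: {b}→{b}
  live L6: {b}→{b}

live-out(L1) = ["b"]

Answer: ["b"]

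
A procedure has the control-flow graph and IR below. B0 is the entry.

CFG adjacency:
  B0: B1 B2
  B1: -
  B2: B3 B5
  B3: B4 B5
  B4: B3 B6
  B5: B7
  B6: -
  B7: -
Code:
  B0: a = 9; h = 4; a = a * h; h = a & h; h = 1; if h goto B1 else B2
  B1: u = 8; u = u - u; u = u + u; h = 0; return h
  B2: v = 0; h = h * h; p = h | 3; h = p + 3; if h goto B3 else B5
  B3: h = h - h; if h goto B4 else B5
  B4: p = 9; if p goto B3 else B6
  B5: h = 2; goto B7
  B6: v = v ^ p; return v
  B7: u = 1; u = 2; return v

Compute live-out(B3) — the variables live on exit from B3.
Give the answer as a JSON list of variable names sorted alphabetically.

Block summaries:
  B0: def={a,h} ue=∅
  B1: def={h,u} ue=∅
  B2: def={h,p,v} ue={h}
  B3: def={h} ue={h}
  B4: def={p} ue=∅
  B5: def={h} ue=∅
  B6: def={v} ue={p,v}
  B7: def={u} ue={v}

Liveness:
  B0: in=∅ out={h}
  B1: in=∅ out=∅
  B2: in={h} out={h,v}
  B3: in={h,v} out={h,v}
  B4: in={h,v} out={h,p,v}
  B5: in={v} out={v}
  B6: in={p,v} out=∅
  B7: in={v} out=∅

live-out(B3) = ["h", "v"]

Answer: ["h", "v"]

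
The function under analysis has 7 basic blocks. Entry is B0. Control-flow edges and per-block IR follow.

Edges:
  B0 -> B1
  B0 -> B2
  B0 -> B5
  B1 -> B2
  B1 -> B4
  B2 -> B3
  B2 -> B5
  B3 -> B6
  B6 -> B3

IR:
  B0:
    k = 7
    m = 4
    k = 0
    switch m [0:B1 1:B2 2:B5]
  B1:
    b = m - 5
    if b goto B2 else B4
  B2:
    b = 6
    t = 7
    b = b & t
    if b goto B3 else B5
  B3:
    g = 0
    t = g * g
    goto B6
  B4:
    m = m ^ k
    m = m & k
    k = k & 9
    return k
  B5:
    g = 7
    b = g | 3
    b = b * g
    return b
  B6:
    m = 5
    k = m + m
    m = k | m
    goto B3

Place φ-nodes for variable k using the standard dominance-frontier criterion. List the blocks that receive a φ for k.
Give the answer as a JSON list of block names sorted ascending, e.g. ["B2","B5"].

Answer: ["B3"]

Working:
idom tree: B1←B0 B2←B0 B3←B2 B4←B1 B5←B0 B6←B3
Dom∩ at merges:
  B2: preds {B0,B1}: {B0} ∩ {B0,B1} = {B0}; idom=B0
  B3: preds {B2,B6}: {B0,B2} ∩ {B0,B2,B3,B6} = {B0,B2}; idom=B2
  B5: preds {B0,B2}: {B0} ∩ {B0,B2} = {B0}; idom=B0

DF derivation:
  join B2 pred B0: · stop@B0
  join B2 pred B1: B1 stop@B0
  join B3 pred B2: · stop@B2
  join B3 pred B6: B6→B3 stop@B2
  join B5 pred B0: · stop@B0
  join B5 pred B2: B2 stop@B0
  B0: DF=∅
  B1: DF={B2}
  B2: DF={B5}
  B3: DF={B3}
  B4: DF=∅
  B5: DF=∅
  B6: DF={B3}

φ for k: defs {B0,B4,B6}
  DF⁺ = {B3}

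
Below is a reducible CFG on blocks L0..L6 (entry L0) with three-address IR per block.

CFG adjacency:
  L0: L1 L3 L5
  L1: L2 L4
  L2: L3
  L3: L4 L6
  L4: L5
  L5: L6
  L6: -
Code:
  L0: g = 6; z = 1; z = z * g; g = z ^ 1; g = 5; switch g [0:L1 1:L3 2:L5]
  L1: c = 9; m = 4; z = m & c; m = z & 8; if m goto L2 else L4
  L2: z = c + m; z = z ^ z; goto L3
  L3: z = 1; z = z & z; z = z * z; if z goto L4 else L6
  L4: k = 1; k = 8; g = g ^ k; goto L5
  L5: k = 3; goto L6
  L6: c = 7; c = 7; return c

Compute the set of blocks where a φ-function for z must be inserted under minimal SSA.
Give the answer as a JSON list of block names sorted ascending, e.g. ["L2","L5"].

Answer: ["L3", "L4", "L5", "L6"]

Working:
idom tree: L1←L0 L2←L1 L3←L0 L4←L0 L5←L0 L6←L0
Dom∩ at merges:
  L3: preds {L0,L2}: {L0} ∩ {L0,L1,L2} = {L0}; idom=L0
  L4: preds {L1,L3}: {L0,L1} ∩ {L0,L3} = {L0}; idom=L0
  L5: preds {L0,L4}: {L0} ∩ {L0,L4} = {L0}; idom=L0
  L6: preds {L3,L5}: {L0,L3} ∩ {L0,L5} = {L0}; idom=L0

DF derivation:
  join L3 pred L0: · stop@L0
  join L3 pred L2: L2→L1 stop@L0
  join L4 pred L1: L1 stop@L0
  join L4 pred L3: L3 stop@L0
  join L5 pred L0: · stop@L0
  join L5 pred L4: L4 stop@L0
  join L6 pred L3: L3 stop@L0
  join L6 pred L5: L5 stop@L0
  L0 → ∅
  L1 → {L3,L4}
  L2 → {L3}
  L3 → {L4,L6}
  L4 → {L5}
  L5 → {L6}
  L6 → ∅

φ for z: defs {L0,L1,L2,L3}
  DF⁺ = {L3,L4,L5,L6}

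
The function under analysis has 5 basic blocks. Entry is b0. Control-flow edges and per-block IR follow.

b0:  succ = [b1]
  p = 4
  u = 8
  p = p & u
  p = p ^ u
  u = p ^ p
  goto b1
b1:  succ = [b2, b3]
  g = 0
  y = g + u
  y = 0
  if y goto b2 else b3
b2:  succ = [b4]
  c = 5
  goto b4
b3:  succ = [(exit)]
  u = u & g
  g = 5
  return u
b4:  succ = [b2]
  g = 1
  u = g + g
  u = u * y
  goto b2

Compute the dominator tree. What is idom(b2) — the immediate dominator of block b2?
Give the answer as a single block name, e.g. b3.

idom tree: b1←b0 b2←b1 b3←b1 b4←b2
Dom at joins:
  b2: preds {b1,b4}: {b0,b1} ∩ {b0,b1,b2,b4} = {b0,b1}; idom=b1

idom(b2) = b1

Answer: b1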